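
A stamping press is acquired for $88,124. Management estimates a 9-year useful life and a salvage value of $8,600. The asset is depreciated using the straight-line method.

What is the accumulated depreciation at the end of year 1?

Depreciable base = $88,124 − $8,600 = $79,524.
Annual expense = $79,524 / 9 = $8,836.
End of year 1: book value $79,288.
Accumulated through year 1 = $88,124 − $79,288 = $8,836.

$8,836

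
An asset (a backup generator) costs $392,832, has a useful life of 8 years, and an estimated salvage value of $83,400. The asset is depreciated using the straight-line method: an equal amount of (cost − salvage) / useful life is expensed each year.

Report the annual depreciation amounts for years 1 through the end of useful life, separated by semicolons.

Depreciable base = $392,832 − $83,400 = $309,432.
Annual expense = $309,432 / 8 = $38,679.
End of year 1: book value $354,153.
End of year 2: book value $315,474.
End of year 3: book value $276,795.
End of year 4: book value $238,116.
End of year 5: book value $199,437.
End of year 6: book value $160,758.
End of year 7: book value $122,079.
End of year 8: book value $83,400.

$38,679; $38,679; $38,679; $38,679; $38,679; $38,679; $38,679; $38,679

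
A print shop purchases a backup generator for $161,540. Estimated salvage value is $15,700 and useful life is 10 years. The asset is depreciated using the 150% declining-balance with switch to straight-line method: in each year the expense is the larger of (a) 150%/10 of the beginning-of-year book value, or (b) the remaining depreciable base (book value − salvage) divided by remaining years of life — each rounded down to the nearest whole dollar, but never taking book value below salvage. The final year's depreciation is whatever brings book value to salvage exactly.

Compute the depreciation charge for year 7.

Depreciable base = $161,540 − $15,700 = $145,840.
Year 1: DB = ⌊$161,540 × 150%/10⌋ = $24,231; SL = ⌊$145,840/10⌋ = $14,584 → take DB $24,231. Book value $137,309.
Year 2: DB = ⌊$137,309 × 150%/10⌋ = $20,596; SL = ⌊$121,609/9⌋ = $13,512 → take DB $20,596. Book value $116,713.
Year 3: DB = ⌊$116,713 × 150%/10⌋ = $17,506; SL = ⌊$101,013/8⌋ = $12,626 → take DB $17,506. Book value $99,207.
Year 4: DB = ⌊$99,207 × 150%/10⌋ = $14,881; SL = ⌊$83,507/7⌋ = $11,929 → take DB $14,881. Book value $84,326.
Year 5: DB = ⌊$84,326 × 150%/10⌋ = $12,648; SL = ⌊$68,626/6⌋ = $11,437 → take DB $12,648. Book value $71,678.
Year 6: DB = ⌊$71,678 × 150%/10⌋ = $10,751; SL = ⌊$55,978/5⌋ = $11,195 → take SL $11,195. Book value $60,483.
Year 7: DB = ⌊$60,483 × 150%/10⌋ = $9,072; SL = ⌊$44,783/4⌋ = $11,195 → take SL $11,195. Book value $49,288.

$11,195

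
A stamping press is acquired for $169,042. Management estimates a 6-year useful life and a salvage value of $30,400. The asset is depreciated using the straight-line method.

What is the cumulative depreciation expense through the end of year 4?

Depreciable base = $169,042 − $30,400 = $138,642.
Annual expense = $138,642 / 6 = $23,107.
End of year 1: book value $145,935.
End of year 2: book value $122,828.
End of year 3: book value $99,721.
End of year 4: book value $76,614.
Accumulated through year 4 = $169,042 − $76,614 = $92,428.

$92,428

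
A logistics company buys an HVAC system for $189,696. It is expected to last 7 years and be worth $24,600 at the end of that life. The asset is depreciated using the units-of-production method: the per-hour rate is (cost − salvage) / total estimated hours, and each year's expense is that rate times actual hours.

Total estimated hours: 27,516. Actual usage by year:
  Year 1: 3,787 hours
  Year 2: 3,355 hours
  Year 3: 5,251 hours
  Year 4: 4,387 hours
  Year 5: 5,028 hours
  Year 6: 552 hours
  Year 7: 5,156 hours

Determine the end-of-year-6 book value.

Depreciable base = $189,696 − $24,600 = $165,096.
Rate = $165,096 / 27,516 hours = $6 per hour.
Year 1: 3,787 × $6 = $22,722. Book value $166,974.
Year 2: 3,355 × $6 = $20,130. Book value $146,844.
Year 3: 5,251 × $6 = $31,506. Book value $115,338.
Year 4: 4,387 × $6 = $26,322. Book value $89,016.
Year 5: 5,028 × $6 = $30,168. Book value $58,848.
Year 6: 552 × $6 = $3,312. Book value $55,536.

$55,536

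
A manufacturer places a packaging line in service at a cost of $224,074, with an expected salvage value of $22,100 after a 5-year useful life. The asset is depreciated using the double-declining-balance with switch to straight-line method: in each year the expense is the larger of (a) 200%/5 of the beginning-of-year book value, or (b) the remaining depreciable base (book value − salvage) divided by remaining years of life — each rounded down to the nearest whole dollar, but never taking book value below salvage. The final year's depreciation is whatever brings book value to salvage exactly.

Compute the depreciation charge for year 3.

Depreciable base = $224,074 − $22,100 = $201,974.
Year 1: DB = ⌊$224,074 × 200%/5⌋ = $89,629; SL = ⌊$201,974/5⌋ = $40,394 → take DB $89,629. Book value $134,445.
Year 2: DB = ⌊$134,445 × 200%/5⌋ = $53,778; SL = ⌊$112,345/4⌋ = $28,086 → take DB $53,778. Book value $80,667.
Year 3: DB = ⌊$80,667 × 200%/5⌋ = $32,266; SL = ⌊$58,567/3⌋ = $19,522 → take DB $32,266. Book value $48,401.

$32,266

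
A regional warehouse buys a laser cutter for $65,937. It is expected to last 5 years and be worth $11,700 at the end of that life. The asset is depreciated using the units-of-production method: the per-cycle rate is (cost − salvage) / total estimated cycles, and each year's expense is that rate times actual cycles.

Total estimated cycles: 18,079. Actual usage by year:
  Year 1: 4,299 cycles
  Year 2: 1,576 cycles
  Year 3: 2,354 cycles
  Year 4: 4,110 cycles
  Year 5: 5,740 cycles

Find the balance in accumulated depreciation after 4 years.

$37,017

Depreciable base = $65,937 − $11,700 = $54,237.
Rate = $54,237 / 18,079 cycles = $3 per cycle.
Year 1: 4,299 × $3 = $12,897. Book value $53,040.
Year 2: 1,576 × $3 = $4,728. Book value $48,312.
Year 3: 2,354 × $3 = $7,062. Book value $41,250.
Year 4: 4,110 × $3 = $12,330. Book value $28,920.
Accumulated through year 4 = $65,937 − $28,920 = $37,017.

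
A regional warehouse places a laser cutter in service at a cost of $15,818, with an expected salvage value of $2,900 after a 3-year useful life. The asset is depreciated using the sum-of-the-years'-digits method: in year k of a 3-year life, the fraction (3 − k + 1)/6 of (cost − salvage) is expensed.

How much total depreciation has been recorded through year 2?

Depreciable base = $15,818 − $2,900 = $12,918.
Sum of the years' digits = 3+2+1 = 6.
Year 1: $12,918 × 3/6 = $6,459. Book value $9,359.
Year 2: $12,918 × 2/6 = $4,306. Book value $5,053.
Accumulated through year 2 = $15,818 − $5,053 = $10,765.

$10,765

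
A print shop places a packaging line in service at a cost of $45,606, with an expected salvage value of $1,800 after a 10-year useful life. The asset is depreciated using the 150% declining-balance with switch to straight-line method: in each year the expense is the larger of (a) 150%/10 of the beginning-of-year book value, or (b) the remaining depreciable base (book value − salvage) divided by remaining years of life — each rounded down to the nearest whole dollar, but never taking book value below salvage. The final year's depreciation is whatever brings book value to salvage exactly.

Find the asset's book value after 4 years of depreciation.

Depreciable base = $45,606 − $1,800 = $43,806.
Year 1: DB = ⌊$45,606 × 150%/10⌋ = $6,840; SL = ⌊$43,806/10⌋ = $4,380 → take DB $6,840. Book value $38,766.
Year 2: DB = ⌊$38,766 × 150%/10⌋ = $5,814; SL = ⌊$36,966/9⌋ = $4,107 → take DB $5,814. Book value $32,952.
Year 3: DB = ⌊$32,952 × 150%/10⌋ = $4,942; SL = ⌊$31,152/8⌋ = $3,894 → take DB $4,942. Book value $28,010.
Year 4: DB = ⌊$28,010 × 150%/10⌋ = $4,201; SL = ⌊$26,210/7⌋ = $3,744 → take DB $4,201. Book value $23,809.

$23,809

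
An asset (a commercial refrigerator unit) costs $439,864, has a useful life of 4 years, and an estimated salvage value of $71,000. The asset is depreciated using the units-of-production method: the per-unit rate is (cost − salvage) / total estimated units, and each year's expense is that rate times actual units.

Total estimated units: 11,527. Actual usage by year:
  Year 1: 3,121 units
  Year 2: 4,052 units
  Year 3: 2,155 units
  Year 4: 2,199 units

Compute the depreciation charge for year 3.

$68,960

Depreciable base = $439,864 − $71,000 = $368,864.
Rate = $368,864 / 11,527 units = $32 per unit.
Year 1: 3,121 × $32 = $99,872. Book value $339,992.
Year 2: 4,052 × $32 = $129,664. Book value $210,328.
Year 3: 2,155 × $32 = $68,960. Book value $141,368.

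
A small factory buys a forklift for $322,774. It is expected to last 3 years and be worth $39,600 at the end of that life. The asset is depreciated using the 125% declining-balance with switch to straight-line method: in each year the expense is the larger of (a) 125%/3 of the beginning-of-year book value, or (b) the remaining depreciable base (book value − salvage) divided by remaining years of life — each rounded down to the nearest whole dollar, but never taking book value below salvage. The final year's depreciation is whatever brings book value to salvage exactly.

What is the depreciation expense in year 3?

Depreciable base = $322,774 − $39,600 = $283,174.
Year 1: DB = ⌊$322,774 × 125%/3⌋ = $134,489; SL = ⌊$283,174/3⌋ = $94,391 → take DB $134,489. Book value $188,285.
Year 2: DB = ⌊$188,285 × 125%/3⌋ = $78,452; SL = ⌊$148,685/2⌋ = $74,342 → take DB $78,452. Book value $109,833.
Year 3 (final): $109,833 − $39,600 = $70,233. Book value $39,600.

$70,233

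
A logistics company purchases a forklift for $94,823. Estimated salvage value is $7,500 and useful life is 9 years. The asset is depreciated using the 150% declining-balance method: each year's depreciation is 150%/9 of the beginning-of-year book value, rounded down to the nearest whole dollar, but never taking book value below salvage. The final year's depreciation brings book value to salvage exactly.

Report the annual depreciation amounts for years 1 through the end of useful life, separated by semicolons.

Depreciable base = $94,823 − $7,500 = $87,323.
Year 1: ⌊$94,823 × 150%/9⌋ = $15,803. Book value $79,020.
Year 2: ⌊$79,020 × 150%/9⌋ = $13,170. Book value $65,850.
Year 3: ⌊$65,850 × 150%/9⌋ = $10,975. Book value $54,875.
Year 4: ⌊$54,875 × 150%/9⌋ = $9,145. Book value $45,730.
Year 5: ⌊$45,730 × 150%/9⌋ = $7,621. Book value $38,109.
Year 6: ⌊$38,109 × 150%/9⌋ = $6,351. Book value $31,758.
Year 7: ⌊$31,758 × 150%/9⌋ = $5,293. Book value $26,465.
Year 8: ⌊$26,465 × 150%/9⌋ = $4,410. Book value $22,055.
Year 9 (final): $22,055 − $7,500 = $14,555. Book value $7,500.

$15,803; $13,170; $10,975; $9,145; $7,621; $6,351; $5,293; $4,410; $14,555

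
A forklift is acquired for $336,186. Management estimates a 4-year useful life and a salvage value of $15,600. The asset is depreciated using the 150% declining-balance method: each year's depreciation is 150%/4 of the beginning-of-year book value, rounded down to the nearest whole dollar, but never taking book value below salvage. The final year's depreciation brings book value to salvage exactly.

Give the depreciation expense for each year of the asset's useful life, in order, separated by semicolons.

Depreciable base = $336,186 − $15,600 = $320,586.
Year 1: ⌊$336,186 × 150%/4⌋ = $126,069. Book value $210,117.
Year 2: ⌊$210,117 × 150%/4⌋ = $78,793. Book value $131,324.
Year 3: ⌊$131,324 × 150%/4⌋ = $49,246. Book value $82,078.
Year 4 (final): $82,078 − $15,600 = $66,478. Book value $15,600.

$126,069; $78,793; $49,246; $66,478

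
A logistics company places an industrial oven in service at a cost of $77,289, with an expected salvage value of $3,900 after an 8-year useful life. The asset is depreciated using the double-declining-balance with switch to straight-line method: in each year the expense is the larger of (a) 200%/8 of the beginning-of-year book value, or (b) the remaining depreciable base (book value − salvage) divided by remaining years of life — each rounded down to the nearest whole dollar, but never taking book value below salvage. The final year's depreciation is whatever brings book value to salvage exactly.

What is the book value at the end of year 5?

Depreciable base = $77,289 − $3,900 = $73,389.
Year 1: DB = ⌊$77,289 × 200%/8⌋ = $19,322; SL = ⌊$73,389/8⌋ = $9,173 → take DB $19,322. Book value $57,967.
Year 2: DB = ⌊$57,967 × 200%/8⌋ = $14,491; SL = ⌊$54,067/7⌋ = $7,723 → take DB $14,491. Book value $43,476.
Year 3: DB = ⌊$43,476 × 200%/8⌋ = $10,869; SL = ⌊$39,576/6⌋ = $6,596 → take DB $10,869. Book value $32,607.
Year 4: DB = ⌊$32,607 × 200%/8⌋ = $8,151; SL = ⌊$28,707/5⌋ = $5,741 → take DB $8,151. Book value $24,456.
Year 5: DB = ⌊$24,456 × 200%/8⌋ = $6,114; SL = ⌊$20,556/4⌋ = $5,139 → take DB $6,114. Book value $18,342.

$18,342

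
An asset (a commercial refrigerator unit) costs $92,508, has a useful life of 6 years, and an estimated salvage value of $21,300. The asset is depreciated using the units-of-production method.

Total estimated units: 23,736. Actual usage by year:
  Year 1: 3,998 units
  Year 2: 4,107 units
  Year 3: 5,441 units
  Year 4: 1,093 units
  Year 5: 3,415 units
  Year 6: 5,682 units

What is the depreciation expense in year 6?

$17,046

Depreciable base = $92,508 − $21,300 = $71,208.
Rate = $71,208 / 23,736 units = $3 per unit.
Year 1: 3,998 × $3 = $11,994. Book value $80,514.
Year 2: 4,107 × $3 = $12,321. Book value $68,193.
Year 3: 5,441 × $3 = $16,323. Book value $51,870.
Year 4: 1,093 × $3 = $3,279. Book value $48,591.
Year 5: 3,415 × $3 = $10,245. Book value $38,346.
Year 6: 5,682 × $3 = $17,046. Book value $21,300.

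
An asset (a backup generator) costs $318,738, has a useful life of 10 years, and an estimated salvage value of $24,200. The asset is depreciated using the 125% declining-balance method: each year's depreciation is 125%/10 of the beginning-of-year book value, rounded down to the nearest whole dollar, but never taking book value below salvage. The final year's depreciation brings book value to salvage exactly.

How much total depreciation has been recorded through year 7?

$193,569

Depreciable base = $318,738 − $24,200 = $294,538.
Year 1: ⌊$318,738 × 125%/10⌋ = $39,842. Book value $278,896.
Year 2: ⌊$278,896 × 125%/10⌋ = $34,862. Book value $244,034.
Year 3: ⌊$244,034 × 125%/10⌋ = $30,504. Book value $213,530.
Year 4: ⌊$213,530 × 125%/10⌋ = $26,691. Book value $186,839.
Year 5: ⌊$186,839 × 125%/10⌋ = $23,354. Book value $163,485.
Year 6: ⌊$163,485 × 125%/10⌋ = $20,435. Book value $143,050.
Year 7: ⌊$143,050 × 125%/10⌋ = $17,881. Book value $125,169.
Accumulated through year 7 = $318,738 − $125,169 = $193,569.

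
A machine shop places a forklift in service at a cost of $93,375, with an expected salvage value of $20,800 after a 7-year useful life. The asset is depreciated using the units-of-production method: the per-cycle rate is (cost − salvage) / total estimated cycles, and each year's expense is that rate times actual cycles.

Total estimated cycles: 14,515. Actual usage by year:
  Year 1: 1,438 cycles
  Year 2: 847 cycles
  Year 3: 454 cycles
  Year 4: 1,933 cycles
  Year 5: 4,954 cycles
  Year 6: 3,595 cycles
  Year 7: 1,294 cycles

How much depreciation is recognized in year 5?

Depreciable base = $93,375 − $20,800 = $72,575.
Rate = $72,575 / 14,515 cycles = $5 per cycle.
Year 1: 1,438 × $5 = $7,190. Book value $86,185.
Year 2: 847 × $5 = $4,235. Book value $81,950.
Year 3: 454 × $5 = $2,270. Book value $79,680.
Year 4: 1,933 × $5 = $9,665. Book value $70,015.
Year 5: 4,954 × $5 = $24,770. Book value $45,245.

$24,770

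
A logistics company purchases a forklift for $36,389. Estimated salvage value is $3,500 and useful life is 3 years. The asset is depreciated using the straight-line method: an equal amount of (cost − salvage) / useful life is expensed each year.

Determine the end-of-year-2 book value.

$14,463

Depreciable base = $36,389 − $3,500 = $32,889.
Annual expense = $32,889 / 3 = $10,963.
End of year 1: book value $25,426.
End of year 2: book value $14,463.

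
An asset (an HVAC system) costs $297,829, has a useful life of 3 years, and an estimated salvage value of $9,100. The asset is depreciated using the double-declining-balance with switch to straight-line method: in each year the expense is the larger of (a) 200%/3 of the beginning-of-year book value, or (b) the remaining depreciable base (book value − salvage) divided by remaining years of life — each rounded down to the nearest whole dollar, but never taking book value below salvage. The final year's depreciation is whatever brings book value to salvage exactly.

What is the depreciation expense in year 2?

Depreciable base = $297,829 − $9,100 = $288,729.
Year 1: DB = ⌊$297,829 × 200%/3⌋ = $198,552; SL = ⌊$288,729/3⌋ = $96,243 → take DB $198,552. Book value $99,277.
Year 2: DB = ⌊$99,277 × 200%/3⌋ = $66,184; SL = ⌊$90,177/2⌋ = $45,088 → take DB $66,184. Book value $33,093.

$66,184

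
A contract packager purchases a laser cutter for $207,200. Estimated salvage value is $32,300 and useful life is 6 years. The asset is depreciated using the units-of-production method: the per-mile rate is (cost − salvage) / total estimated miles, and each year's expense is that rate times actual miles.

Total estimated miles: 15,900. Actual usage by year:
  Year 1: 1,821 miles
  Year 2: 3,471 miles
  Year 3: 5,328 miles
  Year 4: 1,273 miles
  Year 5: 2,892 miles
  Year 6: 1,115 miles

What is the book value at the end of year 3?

$90,380

Depreciable base = $207,200 − $32,300 = $174,900.
Rate = $174,900 / 15,900 miles = $11 per mile.
Year 1: 1,821 × $11 = $20,031. Book value $187,169.
Year 2: 3,471 × $11 = $38,181. Book value $148,988.
Year 3: 5,328 × $11 = $58,608. Book value $90,380.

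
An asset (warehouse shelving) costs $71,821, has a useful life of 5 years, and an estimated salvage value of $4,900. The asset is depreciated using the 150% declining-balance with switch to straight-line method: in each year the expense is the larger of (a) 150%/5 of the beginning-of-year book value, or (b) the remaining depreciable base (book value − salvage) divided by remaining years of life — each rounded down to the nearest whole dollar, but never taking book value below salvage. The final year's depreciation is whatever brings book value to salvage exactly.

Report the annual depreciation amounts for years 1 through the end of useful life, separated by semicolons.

$21,546; $15,082; $10,557; $9,868; $9,868

Depreciable base = $71,821 − $4,900 = $66,921.
Year 1: DB = ⌊$71,821 × 150%/5⌋ = $21,546; SL = ⌊$66,921/5⌋ = $13,384 → take DB $21,546. Book value $50,275.
Year 2: DB = ⌊$50,275 × 150%/5⌋ = $15,082; SL = ⌊$45,375/4⌋ = $11,343 → take DB $15,082. Book value $35,193.
Year 3: DB = ⌊$35,193 × 150%/5⌋ = $10,557; SL = ⌊$30,293/3⌋ = $10,097 → take DB $10,557. Book value $24,636.
Year 4: DB = ⌊$24,636 × 150%/5⌋ = $7,390; SL = ⌊$19,736/2⌋ = $9,868 → take SL $9,868. Book value $14,768.
Year 5 (final): $14,768 − $4,900 = $9,868. Book value $4,900.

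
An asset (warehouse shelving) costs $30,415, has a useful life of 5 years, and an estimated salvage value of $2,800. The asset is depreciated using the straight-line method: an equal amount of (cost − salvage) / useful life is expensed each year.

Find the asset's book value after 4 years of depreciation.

Depreciable base = $30,415 − $2,800 = $27,615.
Annual expense = $27,615 / 5 = $5,523.
End of year 1: book value $24,892.
End of year 2: book value $19,369.
End of year 3: book value $13,846.
End of year 4: book value $8,323.

$8,323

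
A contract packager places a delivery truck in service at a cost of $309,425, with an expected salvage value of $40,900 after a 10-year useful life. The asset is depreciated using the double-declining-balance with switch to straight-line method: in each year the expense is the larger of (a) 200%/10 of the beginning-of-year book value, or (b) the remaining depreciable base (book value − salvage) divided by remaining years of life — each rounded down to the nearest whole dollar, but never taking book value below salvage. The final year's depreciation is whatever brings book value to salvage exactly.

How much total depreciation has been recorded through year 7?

Depreciable base = $309,425 − $40,900 = $268,525.
Year 1: DB = ⌊$309,425 × 200%/10⌋ = $61,885; SL = ⌊$268,525/10⌋ = $26,852 → take DB $61,885. Book value $247,540.
Year 2: DB = ⌊$247,540 × 200%/10⌋ = $49,508; SL = ⌊$206,640/9⌋ = $22,960 → take DB $49,508. Book value $198,032.
Year 3: DB = ⌊$198,032 × 200%/10⌋ = $39,606; SL = ⌊$157,132/8⌋ = $19,641 → take DB $39,606. Book value $158,426.
Year 4: DB = ⌊$158,426 × 200%/10⌋ = $31,685; SL = ⌊$117,526/7⌋ = $16,789 → take DB $31,685. Book value $126,741.
Year 5: DB = ⌊$126,741 × 200%/10⌋ = $25,348; SL = ⌊$85,841/6⌋ = $14,306 → take DB $25,348. Book value $101,393.
Year 6: DB = ⌊$101,393 × 200%/10⌋ = $20,278; SL = ⌊$60,493/5⌋ = $12,098 → take DB $20,278. Book value $81,115.
Year 7: DB = ⌊$81,115 × 200%/10⌋ = $16,223; SL = ⌊$40,215/4⌋ = $10,053 → take DB $16,223. Book value $64,892.
Accumulated through year 7 = $309,425 − $64,892 = $244,533.

$244,533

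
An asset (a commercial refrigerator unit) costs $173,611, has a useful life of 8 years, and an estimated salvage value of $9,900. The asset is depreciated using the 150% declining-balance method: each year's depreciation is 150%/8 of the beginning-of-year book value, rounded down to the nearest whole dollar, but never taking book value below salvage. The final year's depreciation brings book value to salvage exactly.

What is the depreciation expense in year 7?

$9,365

Depreciable base = $173,611 − $9,900 = $163,711.
Year 1: ⌊$173,611 × 150%/8⌋ = $32,552. Book value $141,059.
Year 2: ⌊$141,059 × 150%/8⌋ = $26,448. Book value $114,611.
Year 3: ⌊$114,611 × 150%/8⌋ = $21,489. Book value $93,122.
Year 4: ⌊$93,122 × 150%/8⌋ = $17,460. Book value $75,662.
Year 5: ⌊$75,662 × 150%/8⌋ = $14,186. Book value $61,476.
Year 6: ⌊$61,476 × 150%/8⌋ = $11,526. Book value $49,950.
Year 7: ⌊$49,950 × 150%/8⌋ = $9,365. Book value $40,585.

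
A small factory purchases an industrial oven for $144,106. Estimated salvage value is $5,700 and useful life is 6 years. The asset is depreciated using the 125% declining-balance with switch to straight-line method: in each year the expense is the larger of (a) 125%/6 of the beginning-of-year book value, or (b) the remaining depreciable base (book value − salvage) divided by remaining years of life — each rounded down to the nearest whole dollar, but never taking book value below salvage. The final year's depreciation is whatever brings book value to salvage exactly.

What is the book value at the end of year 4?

Depreciable base = $144,106 − $5,700 = $138,406.
Year 1: DB = ⌊$144,106 × 125%/6⌋ = $30,022; SL = ⌊$138,406/6⌋ = $23,067 → take DB $30,022. Book value $114,084.
Year 2: DB = ⌊$114,084 × 125%/6⌋ = $23,767; SL = ⌊$108,384/5⌋ = $21,676 → take DB $23,767. Book value $90,317.
Year 3: DB = ⌊$90,317 × 125%/6⌋ = $18,816; SL = ⌊$84,617/4⌋ = $21,154 → take SL $21,154. Book value $69,163.
Year 4: DB = ⌊$69,163 × 125%/6⌋ = $14,408; SL = ⌊$63,463/3⌋ = $21,154 → take SL $21,154. Book value $48,009.

$48,009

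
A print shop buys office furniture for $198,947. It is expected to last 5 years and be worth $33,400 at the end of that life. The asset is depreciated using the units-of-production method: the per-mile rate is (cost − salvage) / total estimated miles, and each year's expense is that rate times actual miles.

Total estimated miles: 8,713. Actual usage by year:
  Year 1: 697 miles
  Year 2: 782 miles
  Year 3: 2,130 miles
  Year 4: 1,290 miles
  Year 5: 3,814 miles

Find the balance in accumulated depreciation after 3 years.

$68,571

Depreciable base = $198,947 − $33,400 = $165,547.
Rate = $165,547 / 8,713 miles = $19 per mile.
Year 1: 697 × $19 = $13,243. Book value $185,704.
Year 2: 782 × $19 = $14,858. Book value $170,846.
Year 3: 2,130 × $19 = $40,470. Book value $130,376.
Accumulated through year 3 = $198,947 − $130,376 = $68,571.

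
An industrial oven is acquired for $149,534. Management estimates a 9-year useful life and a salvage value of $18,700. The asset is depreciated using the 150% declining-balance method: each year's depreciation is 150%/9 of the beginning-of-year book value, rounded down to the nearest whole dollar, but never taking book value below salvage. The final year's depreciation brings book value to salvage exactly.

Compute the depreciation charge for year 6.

$10,016

Depreciable base = $149,534 − $18,700 = $130,834.
Year 1: ⌊$149,534 × 150%/9⌋ = $24,922. Book value $124,612.
Year 2: ⌊$124,612 × 150%/9⌋ = $20,768. Book value $103,844.
Year 3: ⌊$103,844 × 150%/9⌋ = $17,307. Book value $86,537.
Year 4: ⌊$86,537 × 150%/9⌋ = $14,422. Book value $72,115.
Year 5: ⌊$72,115 × 150%/9⌋ = $12,019. Book value $60,096.
Year 6: ⌊$60,096 × 150%/9⌋ = $10,016. Book value $50,080.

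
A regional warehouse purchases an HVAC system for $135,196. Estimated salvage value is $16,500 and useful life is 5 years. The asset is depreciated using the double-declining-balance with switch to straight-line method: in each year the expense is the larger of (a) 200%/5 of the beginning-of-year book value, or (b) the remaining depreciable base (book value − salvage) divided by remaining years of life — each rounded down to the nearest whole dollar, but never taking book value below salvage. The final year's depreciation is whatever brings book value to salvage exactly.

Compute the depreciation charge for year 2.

$32,447

Depreciable base = $135,196 − $16,500 = $118,696.
Year 1: DB = ⌊$135,196 × 200%/5⌋ = $54,078; SL = ⌊$118,696/5⌋ = $23,739 → take DB $54,078. Book value $81,118.
Year 2: DB = ⌊$81,118 × 200%/5⌋ = $32,447; SL = ⌊$64,618/4⌋ = $16,154 → take DB $32,447. Book value $48,671.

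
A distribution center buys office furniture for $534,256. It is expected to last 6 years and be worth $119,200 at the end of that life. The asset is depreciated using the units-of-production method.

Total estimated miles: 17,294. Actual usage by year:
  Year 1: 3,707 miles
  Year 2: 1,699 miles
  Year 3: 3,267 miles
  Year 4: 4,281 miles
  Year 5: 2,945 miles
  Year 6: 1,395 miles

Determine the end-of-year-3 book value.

Depreciable base = $534,256 − $119,200 = $415,056.
Rate = $415,056 / 17,294 miles = $24 per mile.
Year 1: 3,707 × $24 = $88,968. Book value $445,288.
Year 2: 1,699 × $24 = $40,776. Book value $404,512.
Year 3: 3,267 × $24 = $78,408. Book value $326,104.

$326,104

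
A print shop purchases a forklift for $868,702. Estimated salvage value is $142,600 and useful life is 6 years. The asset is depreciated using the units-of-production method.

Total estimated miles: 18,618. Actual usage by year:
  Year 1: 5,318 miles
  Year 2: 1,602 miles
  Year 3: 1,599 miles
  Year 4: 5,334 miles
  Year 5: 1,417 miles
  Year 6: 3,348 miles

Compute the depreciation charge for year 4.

$208,026

Depreciable base = $868,702 − $142,600 = $726,102.
Rate = $726,102 / 18,618 miles = $39 per mile.
Year 1: 5,318 × $39 = $207,402. Book value $661,300.
Year 2: 1,602 × $39 = $62,478. Book value $598,822.
Year 3: 1,599 × $39 = $62,361. Book value $536,461.
Year 4: 5,334 × $39 = $208,026. Book value $328,435.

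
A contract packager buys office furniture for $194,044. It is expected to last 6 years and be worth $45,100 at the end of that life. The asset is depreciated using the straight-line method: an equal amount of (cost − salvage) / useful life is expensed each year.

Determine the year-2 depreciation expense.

Depreciable base = $194,044 − $45,100 = $148,944.
Annual expense = $148,944 / 6 = $24,824.

$24,824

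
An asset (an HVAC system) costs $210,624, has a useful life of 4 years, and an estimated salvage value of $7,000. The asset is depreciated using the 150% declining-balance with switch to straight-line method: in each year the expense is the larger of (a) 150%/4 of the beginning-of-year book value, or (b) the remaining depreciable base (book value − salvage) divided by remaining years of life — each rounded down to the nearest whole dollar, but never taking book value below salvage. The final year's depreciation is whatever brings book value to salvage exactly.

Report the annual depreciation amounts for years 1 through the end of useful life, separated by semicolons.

$78,984; $49,365; $37,637; $37,638

Depreciable base = $210,624 − $7,000 = $203,624.
Year 1: DB = ⌊$210,624 × 150%/4⌋ = $78,984; SL = ⌊$203,624/4⌋ = $50,906 → take DB $78,984. Book value $131,640.
Year 2: DB = ⌊$131,640 × 150%/4⌋ = $49,365; SL = ⌊$124,640/3⌋ = $41,546 → take DB $49,365. Book value $82,275.
Year 3: DB = ⌊$82,275 × 150%/4⌋ = $30,853; SL = ⌊$75,275/2⌋ = $37,637 → take SL $37,637. Book value $44,638.
Year 4 (final): $44,638 − $7,000 = $37,638. Book value $7,000.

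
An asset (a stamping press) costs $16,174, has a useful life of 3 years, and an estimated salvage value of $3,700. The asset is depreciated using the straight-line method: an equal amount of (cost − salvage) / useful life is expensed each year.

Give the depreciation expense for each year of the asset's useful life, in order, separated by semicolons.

Depreciable base = $16,174 − $3,700 = $12,474.
Annual expense = $12,474 / 3 = $4,158.
End of year 1: book value $12,016.
End of year 2: book value $7,858.
End of year 3: book value $3,700.

$4,158; $4,158; $4,158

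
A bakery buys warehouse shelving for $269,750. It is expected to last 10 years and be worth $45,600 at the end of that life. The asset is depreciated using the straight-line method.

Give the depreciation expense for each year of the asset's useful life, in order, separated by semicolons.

$22,415; $22,415; $22,415; $22,415; $22,415; $22,415; $22,415; $22,415; $22,415; $22,415

Depreciable base = $269,750 − $45,600 = $224,150.
Annual expense = $224,150 / 10 = $22,415.
End of year 1: book value $247,335.
End of year 2: book value $224,920.
End of year 3: book value $202,505.
End of year 4: book value $180,090.
End of year 5: book value $157,675.
End of year 6: book value $135,260.
End of year 7: book value $112,845.
End of year 8: book value $90,430.
End of year 9: book value $68,015.
End of year 10: book value $45,600.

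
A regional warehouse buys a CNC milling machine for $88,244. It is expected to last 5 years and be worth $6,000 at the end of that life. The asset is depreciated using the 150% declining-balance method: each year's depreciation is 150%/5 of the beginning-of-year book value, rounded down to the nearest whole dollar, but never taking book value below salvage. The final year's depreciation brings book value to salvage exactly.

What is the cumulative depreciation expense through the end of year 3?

$57,976

Depreciable base = $88,244 − $6,000 = $82,244.
Year 1: ⌊$88,244 × 150%/5⌋ = $26,473. Book value $61,771.
Year 2: ⌊$61,771 × 150%/5⌋ = $18,531. Book value $43,240.
Year 3: ⌊$43,240 × 150%/5⌋ = $12,972. Book value $30,268.
Accumulated through year 3 = $88,244 − $30,268 = $57,976.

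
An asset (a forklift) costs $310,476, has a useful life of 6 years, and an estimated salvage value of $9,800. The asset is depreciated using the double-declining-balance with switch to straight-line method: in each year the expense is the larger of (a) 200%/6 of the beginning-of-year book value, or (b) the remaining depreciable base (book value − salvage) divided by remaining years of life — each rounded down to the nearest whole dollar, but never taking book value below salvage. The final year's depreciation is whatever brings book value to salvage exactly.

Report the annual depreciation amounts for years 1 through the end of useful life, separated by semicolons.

$103,492; $68,994; $45,996; $30,664; $25,765; $25,765

Depreciable base = $310,476 − $9,800 = $300,676.
Year 1: DB = ⌊$310,476 × 200%/6⌋ = $103,492; SL = ⌊$300,676/6⌋ = $50,112 → take DB $103,492. Book value $206,984.
Year 2: DB = ⌊$206,984 × 200%/6⌋ = $68,994; SL = ⌊$197,184/5⌋ = $39,436 → take DB $68,994. Book value $137,990.
Year 3: DB = ⌊$137,990 × 200%/6⌋ = $45,996; SL = ⌊$128,190/4⌋ = $32,047 → take DB $45,996. Book value $91,994.
Year 4: DB = ⌊$91,994 × 200%/6⌋ = $30,664; SL = ⌊$82,194/3⌋ = $27,398 → take DB $30,664. Book value $61,330.
Year 5: DB = ⌊$61,330 × 200%/6⌋ = $20,443; SL = ⌊$51,530/2⌋ = $25,765 → take SL $25,765. Book value $35,565.
Year 6 (final): $35,565 − $9,800 = $25,765. Book value $9,800.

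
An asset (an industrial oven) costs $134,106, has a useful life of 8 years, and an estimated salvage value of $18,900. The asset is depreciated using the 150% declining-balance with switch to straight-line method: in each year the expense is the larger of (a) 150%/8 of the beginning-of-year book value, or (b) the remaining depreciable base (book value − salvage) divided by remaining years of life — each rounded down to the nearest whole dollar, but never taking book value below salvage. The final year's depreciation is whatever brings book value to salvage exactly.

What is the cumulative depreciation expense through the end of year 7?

Depreciable base = $134,106 − $18,900 = $115,206.
Year 1: DB = ⌊$134,106 × 150%/8⌋ = $25,144; SL = ⌊$115,206/8⌋ = $14,400 → take DB $25,144. Book value $108,962.
Year 2: DB = ⌊$108,962 × 150%/8⌋ = $20,430; SL = ⌊$90,062/7⌋ = $12,866 → take DB $20,430. Book value $88,532.
Year 3: DB = ⌊$88,532 × 150%/8⌋ = $16,599; SL = ⌊$69,632/6⌋ = $11,605 → take DB $16,599. Book value $71,933.
Year 4: DB = ⌊$71,933 × 150%/8⌋ = $13,487; SL = ⌊$53,033/5⌋ = $10,606 → take DB $13,487. Book value $58,446.
Year 5: DB = ⌊$58,446 × 150%/8⌋ = $10,958; SL = ⌊$39,546/4⌋ = $9,886 → take DB $10,958. Book value $47,488.
Year 6: DB = ⌊$47,488 × 150%/8⌋ = $8,904; SL = ⌊$28,588/3⌋ = $9,529 → take SL $9,529. Book value $37,959.
Year 7: DB = ⌊$37,959 × 150%/8⌋ = $7,117; SL = ⌊$19,059/2⌋ = $9,529 → take SL $9,529. Book value $28,430.
Accumulated through year 7 = $134,106 − $28,430 = $105,676.

$105,676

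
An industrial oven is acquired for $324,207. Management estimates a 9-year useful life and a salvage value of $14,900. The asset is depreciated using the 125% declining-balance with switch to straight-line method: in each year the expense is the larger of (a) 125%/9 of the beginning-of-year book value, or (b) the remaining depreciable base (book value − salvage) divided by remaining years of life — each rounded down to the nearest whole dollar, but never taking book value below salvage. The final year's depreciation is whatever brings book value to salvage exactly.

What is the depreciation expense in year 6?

$32,019

Depreciable base = $324,207 − $14,900 = $309,307.
Year 1: DB = ⌊$324,207 × 125%/9⌋ = $45,028; SL = ⌊$309,307/9⌋ = $34,367 → take DB $45,028. Book value $279,179.
Year 2: DB = ⌊$279,179 × 125%/9⌋ = $38,774; SL = ⌊$264,279/8⌋ = $33,034 → take DB $38,774. Book value $240,405.
Year 3: DB = ⌊$240,405 × 125%/9⌋ = $33,389; SL = ⌊$225,505/7⌋ = $32,215 → take DB $33,389. Book value $207,016.
Year 4: DB = ⌊$207,016 × 125%/9⌋ = $28,752; SL = ⌊$192,116/6⌋ = $32,019 → take SL $32,019. Book value $174,997.
Year 5: DB = ⌊$174,997 × 125%/9⌋ = $24,305; SL = ⌊$160,097/5⌋ = $32,019 → take SL $32,019. Book value $142,978.
Year 6: DB = ⌊$142,978 × 125%/9⌋ = $19,858; SL = ⌊$128,078/4⌋ = $32,019 → take SL $32,019. Book value $110,959.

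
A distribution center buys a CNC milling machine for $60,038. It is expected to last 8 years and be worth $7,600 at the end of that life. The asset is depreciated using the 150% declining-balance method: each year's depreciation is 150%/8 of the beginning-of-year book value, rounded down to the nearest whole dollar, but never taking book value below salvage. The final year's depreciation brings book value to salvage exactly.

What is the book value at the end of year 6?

$17,274

Depreciable base = $60,038 − $7,600 = $52,438.
Year 1: ⌊$60,038 × 150%/8⌋ = $11,257. Book value $48,781.
Year 2: ⌊$48,781 × 150%/8⌋ = $9,146. Book value $39,635.
Year 3: ⌊$39,635 × 150%/8⌋ = $7,431. Book value $32,204.
Year 4: ⌊$32,204 × 150%/8⌋ = $6,038. Book value $26,166.
Year 5: ⌊$26,166 × 150%/8⌋ = $4,906. Book value $21,260.
Year 6: ⌊$21,260 × 150%/8⌋ = $3,986. Book value $17,274.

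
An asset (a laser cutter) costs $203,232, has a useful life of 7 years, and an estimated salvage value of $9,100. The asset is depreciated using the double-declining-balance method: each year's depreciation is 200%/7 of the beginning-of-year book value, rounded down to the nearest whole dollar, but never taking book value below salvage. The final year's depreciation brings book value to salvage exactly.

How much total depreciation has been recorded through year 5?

Depreciable base = $203,232 − $9,100 = $194,132.
Year 1: ⌊$203,232 × 200%/7⌋ = $58,066. Book value $145,166.
Year 2: ⌊$145,166 × 200%/7⌋ = $41,476. Book value $103,690.
Year 3: ⌊$103,690 × 200%/7⌋ = $29,625. Book value $74,065.
Year 4: ⌊$74,065 × 200%/7⌋ = $21,161. Book value $52,904.
Year 5: ⌊$52,904 × 200%/7⌋ = $15,115. Book value $37,789.
Accumulated through year 5 = $203,232 − $37,789 = $165,443.

$165,443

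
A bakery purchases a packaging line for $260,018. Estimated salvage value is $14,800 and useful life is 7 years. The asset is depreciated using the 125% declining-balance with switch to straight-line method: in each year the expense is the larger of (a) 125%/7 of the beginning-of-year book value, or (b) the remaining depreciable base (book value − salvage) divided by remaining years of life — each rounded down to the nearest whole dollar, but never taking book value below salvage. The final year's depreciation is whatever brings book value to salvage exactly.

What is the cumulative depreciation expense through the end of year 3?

$116,700

Depreciable base = $260,018 − $14,800 = $245,218.
Year 1: DB = ⌊$260,018 × 125%/7⌋ = $46,431; SL = ⌊$245,218/7⌋ = $35,031 → take DB $46,431. Book value $213,587.
Year 2: DB = ⌊$213,587 × 125%/7⌋ = $38,140; SL = ⌊$198,787/6⌋ = $33,131 → take DB $38,140. Book value $175,447.
Year 3: DB = ⌊$175,447 × 125%/7⌋ = $31,329; SL = ⌊$160,647/5⌋ = $32,129 → take SL $32,129. Book value $143,318.
Accumulated through year 3 = $260,018 − $143,318 = $116,700.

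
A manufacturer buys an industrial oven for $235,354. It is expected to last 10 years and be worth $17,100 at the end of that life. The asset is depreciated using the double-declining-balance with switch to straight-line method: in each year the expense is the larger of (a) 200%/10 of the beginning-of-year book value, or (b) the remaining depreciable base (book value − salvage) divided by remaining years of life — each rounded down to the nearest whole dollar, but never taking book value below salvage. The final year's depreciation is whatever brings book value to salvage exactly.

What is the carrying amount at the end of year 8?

$38,607

Depreciable base = $235,354 − $17,100 = $218,254.
Year 1: DB = ⌊$235,354 × 200%/10⌋ = $47,070; SL = ⌊$218,254/10⌋ = $21,825 → take DB $47,070. Book value $188,284.
Year 2: DB = ⌊$188,284 × 200%/10⌋ = $37,656; SL = ⌊$171,184/9⌋ = $19,020 → take DB $37,656. Book value $150,628.
Year 3: DB = ⌊$150,628 × 200%/10⌋ = $30,125; SL = ⌊$133,528/8⌋ = $16,691 → take DB $30,125. Book value $120,503.
Year 4: DB = ⌊$120,503 × 200%/10⌋ = $24,100; SL = ⌊$103,403/7⌋ = $14,771 → take DB $24,100. Book value $96,403.
Year 5: DB = ⌊$96,403 × 200%/10⌋ = $19,280; SL = ⌊$79,303/6⌋ = $13,217 → take DB $19,280. Book value $77,123.
Year 6: DB = ⌊$77,123 × 200%/10⌋ = $15,424; SL = ⌊$60,023/5⌋ = $12,004 → take DB $15,424. Book value $61,699.
Year 7: DB = ⌊$61,699 × 200%/10⌋ = $12,339; SL = ⌊$44,599/4⌋ = $11,149 → take DB $12,339. Book value $49,360.
Year 8: DB = ⌊$49,360 × 200%/10⌋ = $9,872; SL = ⌊$32,260/3⌋ = $10,753 → take SL $10,753. Book value $38,607.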